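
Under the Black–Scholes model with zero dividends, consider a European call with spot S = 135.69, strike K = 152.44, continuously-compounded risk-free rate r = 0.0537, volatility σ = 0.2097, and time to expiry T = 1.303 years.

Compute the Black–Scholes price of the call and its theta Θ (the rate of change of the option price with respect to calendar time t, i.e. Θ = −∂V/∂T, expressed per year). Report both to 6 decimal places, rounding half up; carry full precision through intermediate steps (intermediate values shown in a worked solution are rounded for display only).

σ√T = 0.2097·√1.303 = 0.239371
d₁ = (ln(S/K) + (r+σ²/2)T) / (σ√T) = (ln(135.69/152.44) + (0.0537+0.2097²/2)·1.303) / 0.239371 = (-0.116398 + 0.098620) / 0.239371 = -0.074270
d₂ = d₁ − σ√T = -0.074270 − 0.239371 = -0.313640
e^{−rT} = e^{−0.0537·1.303} = 0.932421
N(d₁) = 0.470398,  N(d₂) = 0.376897
Call price V = S·N(d₁) − K·e^{−rT}·N(d₂) = 63.828288 − 53.571490 = 10.256798
φ(d₁) = (1/√(2π))·e^{−d₁²/2} = 0.397844
Θ = −S·φ(d₁)·σ/(2√T) − r·K·e^{−rT}·N(d₂) = −4.958569 − 2.876789 = -7.835358

price = 10.256798
Θ = -7.835358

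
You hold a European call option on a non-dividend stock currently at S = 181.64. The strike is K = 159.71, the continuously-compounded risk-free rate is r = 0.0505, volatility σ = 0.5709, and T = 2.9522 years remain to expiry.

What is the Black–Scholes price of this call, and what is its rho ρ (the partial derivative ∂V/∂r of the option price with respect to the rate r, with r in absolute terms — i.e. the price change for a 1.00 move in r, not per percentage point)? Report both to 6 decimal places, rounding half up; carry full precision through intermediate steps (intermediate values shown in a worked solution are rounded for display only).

σ√T = 0.5709·√2.9522 = 0.980919
d₁ = (ln(S/K) + (r+σ²/2)T) / (σ√T) = (ln(181.64/159.71) + (0.0505+0.5709²/2)·2.9522) / 0.980919 = (0.128667 + 0.630187) / 0.980919 = 0.773615
d₂ = d₁ − σ√T = 0.773615 − 0.980919 = -0.207303
e^{−rT} = e^{−0.0505·2.9522} = 0.861495
N(d₁) = 0.780421,  N(d₂) = 0.417887
Call price V = S·N(d₁) − K·e^{−rT}·N(d₂) = 141.755648 − 57.496746 = 84.258902
ρ = K·T·e^{−rT}·N(d₂) = 169.741894

price = 84.258902
ρ = 169.741894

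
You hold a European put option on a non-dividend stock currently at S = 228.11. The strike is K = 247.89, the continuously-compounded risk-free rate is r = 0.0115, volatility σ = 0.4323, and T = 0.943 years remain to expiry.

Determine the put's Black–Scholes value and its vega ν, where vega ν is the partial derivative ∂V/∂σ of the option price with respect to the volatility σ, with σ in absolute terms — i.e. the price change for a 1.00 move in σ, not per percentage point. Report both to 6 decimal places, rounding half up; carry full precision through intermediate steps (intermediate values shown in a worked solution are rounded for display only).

σ√T = 0.4323·√0.943 = 0.419799
d₁ = (ln(S/K) + (r+σ²/2)T) / (σ√T) = (ln(228.11/247.89) + (0.0115+0.4323²/2)·0.943) / 0.419799 = (-0.083157 + 0.098960) / 0.419799 = 0.037644
d₂ = d₁ − σ√T = 0.037644 − 0.419799 = -0.382155
e^{−rT} = e^{−0.0115·0.943} = 0.989214
N(−d₁) = 0.484986,  N(−d₂) = 0.648827
Put price V = K·e^{−rT}·N(−d₂) − S·N(−d₁) = 159.102880 − 110.630116 = 48.472765
φ(d₁) = (1/√(2π))·e^{−d₁²/2} = 0.398660
ν = S·φ(d₁)·√T = 88.308504

price = 48.472765
ν = 88.308504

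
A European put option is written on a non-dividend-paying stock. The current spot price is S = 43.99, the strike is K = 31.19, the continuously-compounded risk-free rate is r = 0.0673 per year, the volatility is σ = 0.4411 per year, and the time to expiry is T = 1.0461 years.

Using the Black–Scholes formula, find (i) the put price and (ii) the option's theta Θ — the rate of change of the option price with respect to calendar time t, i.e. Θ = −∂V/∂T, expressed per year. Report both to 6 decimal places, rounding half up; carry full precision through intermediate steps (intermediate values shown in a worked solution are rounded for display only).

σ√T = 0.4411·√1.0461 = 0.451153
d₁ = (ln(S/K) + (r+σ²/2)T) / (σ√T) = (ln(43.99/31.19) + (0.0673+0.4411²/2)·1.0461) / 0.451153 = (0.343865 + 0.172172) / 0.451153 = 1.143818
d₂ = d₁ − σ√T = 1.143818 − 0.451153 = 0.692665
e^{−rT} = e^{−0.0673·1.0461} = 0.932019
N(−d₁) = 0.126350,  N(−d₂) = 0.244260
Put price V = K·e^{−rT}·N(−d₂) − S·N(−d₁) = 7.100549 − 5.558116 = 1.542433
φ(d₁) = (1/√(2π))·e^{−d₁²/2} = 0.207402
Θ = −S·φ(d₁)·σ/(2√T) + r·K·e^{−rT}·N(−d₂) = −1.967372 + 0.477867 = -1.489505

price = 1.542433
Θ = -1.489505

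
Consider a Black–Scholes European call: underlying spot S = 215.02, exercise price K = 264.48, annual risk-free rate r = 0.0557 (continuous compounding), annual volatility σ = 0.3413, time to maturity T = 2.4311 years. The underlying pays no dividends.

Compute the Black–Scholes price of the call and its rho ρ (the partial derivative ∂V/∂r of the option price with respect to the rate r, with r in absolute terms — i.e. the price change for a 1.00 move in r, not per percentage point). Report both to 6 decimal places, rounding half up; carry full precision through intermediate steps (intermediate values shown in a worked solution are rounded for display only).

price = 39.220927
ρ = 193.359391

σ√T = 0.3413·√2.4311 = 0.532154
d₁ = (ln(S/K) + (r+σ²/2)T) / (σ√T) = (ln(215.02/264.48) + (0.0557+0.3413²/2)·2.4311) / 0.532154 = (-0.207035 + 0.277006) / 0.532154 = 0.131488
d₂ = d₁ − σ√T = 0.131488 − 0.532154 = -0.400667
e^{−rT} = e^{−0.0557·2.4311} = 0.873356
N(d₁) = 0.552305,  N(d₂) = 0.344333
Call price V = S·N(d₁) − K·e^{−rT}·N(d₂) = 118.756689 − 79.535762 = 39.220927
ρ = K·T·e^{−rT}·N(d₂) = 193.359391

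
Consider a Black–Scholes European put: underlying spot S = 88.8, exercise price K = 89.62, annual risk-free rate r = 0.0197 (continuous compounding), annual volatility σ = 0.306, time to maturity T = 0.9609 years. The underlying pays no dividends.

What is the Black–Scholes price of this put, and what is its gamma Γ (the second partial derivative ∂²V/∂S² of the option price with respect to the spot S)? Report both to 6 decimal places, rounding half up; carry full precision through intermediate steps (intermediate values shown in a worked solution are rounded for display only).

σ√T = 0.306·√0.9609 = 0.299958
d₁ = (ln(S/K) + (r+σ²/2)T) / (σ√T) = (ln(88.8/89.62) + (0.0197+0.306²/2)·0.9609) / 0.299958 = (-0.009192 + 0.063917) / 0.299958 = 0.182443
d₂ = d₁ − σ√T = 0.182443 − 0.299958 = -0.117515
e^{−rT} = e^{−0.0197·0.9609} = 0.981248
N(−d₁) = 0.427617,  N(−d₂) = 0.546774
Put price V = K·e^{−rT}·N(−d₂) − S·N(−d₁) = 48.083017 − 37.972433 = 10.110584
φ(d₁) = (1/√(2π))·e^{−d₁²/2} = 0.392358
Γ = φ(d₁) / (S·σ·√T) = 0.014730

price = 10.110584
Γ = 0.014730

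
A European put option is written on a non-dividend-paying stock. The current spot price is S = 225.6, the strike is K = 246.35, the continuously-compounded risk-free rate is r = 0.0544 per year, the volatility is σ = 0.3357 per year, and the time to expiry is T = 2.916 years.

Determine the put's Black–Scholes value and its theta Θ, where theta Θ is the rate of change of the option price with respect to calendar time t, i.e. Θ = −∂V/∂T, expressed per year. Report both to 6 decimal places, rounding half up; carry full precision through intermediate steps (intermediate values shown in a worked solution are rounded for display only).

σ√T = 0.3357·√2.916 = 0.573251
d₁ = (ln(S/K) + (r+σ²/2)T) / (σ√T) = (ln(225.6/246.35) + (0.0544+0.3357²/2)·2.916) / 0.573251 = (-0.087990 + 0.322939) / 0.573251 = 0.409854
d₂ = d₁ − σ√T = 0.409854 − 0.573251 = -0.163398
e^{−rT} = e^{−0.0544·2.916} = 0.853312
N(−d₁) = 0.340957,  N(−d₂) = 0.564897
Put price V = K·e^{−rT}·N(−d₂) − S·N(−d₁) = 118.748951 − 76.919817 = 41.829134
φ(d₁) = (1/√(2π))·e^{−d₁²/2} = 0.366804
Θ = −S·φ(d₁)·σ/(2√T) + r·K·e^{−rT}·N(−d₂) = −8.133928 + 6.459943 = -1.673985

price = 41.829134
Θ = -1.673985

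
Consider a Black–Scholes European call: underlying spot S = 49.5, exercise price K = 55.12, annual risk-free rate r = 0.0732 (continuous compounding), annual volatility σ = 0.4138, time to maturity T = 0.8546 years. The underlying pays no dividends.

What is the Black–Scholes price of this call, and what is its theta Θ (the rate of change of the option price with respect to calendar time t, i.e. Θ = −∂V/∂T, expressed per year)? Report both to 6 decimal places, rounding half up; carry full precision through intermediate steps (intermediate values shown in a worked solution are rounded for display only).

σ√T = 0.4138·√0.8546 = 0.382536
d₁ = (ln(S/K) + (r+σ²/2)T) / (σ√T) = (ln(49.5/55.12) + (0.0732+0.4138²/2)·0.8546) / 0.382536 = (-0.107540 + 0.135723) / 0.382536 = 0.073676
d₂ = d₁ − σ√T = 0.073676 − 0.382536 = -0.308860
e^{−rT} = e^{−0.0732·0.8546} = 0.939360
N(d₁) = 0.529366,  N(d₂) = 0.378714
Call price V = S·N(d₁) − K·e^{−rT}·N(d₂) = 26.203604 − 19.608867 = 6.594737
φ(d₁) = (1/√(2π))·e^{−d₁²/2} = 0.397861
Θ = −S·φ(d₁)·σ/(2√T) − r·K·e^{−rT}·N(d₂) = −4.407736 − 1.435369 = -5.843105

price = 6.594737
Θ = -5.843105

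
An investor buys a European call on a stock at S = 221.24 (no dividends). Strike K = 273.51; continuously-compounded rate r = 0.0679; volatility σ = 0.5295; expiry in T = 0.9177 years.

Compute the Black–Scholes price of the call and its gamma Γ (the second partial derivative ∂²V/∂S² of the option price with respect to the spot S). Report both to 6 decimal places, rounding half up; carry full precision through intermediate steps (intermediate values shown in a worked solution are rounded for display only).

price = 32.023068
Γ = 0.003552

σ√T = 0.5295·√0.9177 = 0.507243
d₁ = (ln(S/K) + (r+σ²/2)T) / (σ√T) = (ln(221.24/273.51) + (0.0679+0.5295²/2)·0.9177) / 0.507243 = (-0.212090 + 0.190960) / 0.507243 = -0.041657
d₂ = d₁ − σ√T = -0.041657 − 0.507243 = -0.548901
e^{−rT} = e^{−0.0679·0.9177} = 0.939590
N(d₁) = 0.483386,  N(d₂) = 0.291537
Call price V = S·N(d₁) − K·e^{−rT}·N(d₂) = 106.944308 − 74.921240 = 32.023068
φ(d₁) = (1/√(2π))·e^{−d₁²/2} = 0.398596
Γ = φ(d₁) / (S·σ·√T) = 0.003552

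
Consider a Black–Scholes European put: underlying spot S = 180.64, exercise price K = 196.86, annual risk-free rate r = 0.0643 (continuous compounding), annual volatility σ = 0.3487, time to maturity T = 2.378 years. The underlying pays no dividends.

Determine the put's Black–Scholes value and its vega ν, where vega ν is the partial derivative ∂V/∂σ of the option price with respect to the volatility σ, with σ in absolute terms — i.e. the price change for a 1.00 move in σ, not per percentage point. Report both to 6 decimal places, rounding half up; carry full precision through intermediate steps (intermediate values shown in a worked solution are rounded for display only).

σ√T = 0.3487·√2.378 = 0.537722
d₁ = (ln(S/K) + (r+σ²/2)T) / (σ√T) = (ln(180.64/196.86) + (0.0643+0.3487²/2)·2.378) / 0.537722 = (-0.085987 + 0.297478) / 0.537722 = 0.393309
d₂ = d₁ − σ√T = 0.393309 − 0.537722 = -0.144413
e^{−rT} = e^{−0.0643·2.378} = 0.858211
N(−d₁) = 0.347045,  N(−d₂) = 0.557413
Put price V = K·e^{−rT}·N(−d₂) − S·N(−d₁) = 94.173419 − 62.690290 = 31.483129
φ(d₁) = (1/√(2π))·e^{−d₁²/2} = 0.369249
ν = S·φ(d₁)·√T = 102.858194

price = 31.483129
ν = 102.858194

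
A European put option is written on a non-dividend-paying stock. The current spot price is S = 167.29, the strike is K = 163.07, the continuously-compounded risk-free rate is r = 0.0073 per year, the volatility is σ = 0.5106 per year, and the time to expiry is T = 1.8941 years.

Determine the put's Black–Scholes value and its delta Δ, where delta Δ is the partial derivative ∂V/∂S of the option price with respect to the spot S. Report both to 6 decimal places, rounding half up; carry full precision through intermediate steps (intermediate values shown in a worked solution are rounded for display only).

σ√T = 0.5106·√1.8941 = 0.702720
d₁ = (ln(S/K) + (r+σ²/2)T) / (σ√T) = (ln(167.29/163.07) + (0.0073+0.5106²/2)·1.8941) / 0.702720 = (0.025549 + 0.260735) / 0.702720 = 0.407394
d₂ = d₁ − σ√T = 0.407394 − 0.702720 = -0.295326
e^{−rT} = e^{−0.0073·1.8941} = 0.986268
N(−d₁) = 0.341859,  N(−d₂) = 0.616128
Put price V = K·e^{−rT}·N(−d₂) − S·N(−d₁) = 99.092263 − 57.189648 = 41.902615
Δ = −N(−d₁) = -0.341859

price = 41.902615
Δ = -0.341859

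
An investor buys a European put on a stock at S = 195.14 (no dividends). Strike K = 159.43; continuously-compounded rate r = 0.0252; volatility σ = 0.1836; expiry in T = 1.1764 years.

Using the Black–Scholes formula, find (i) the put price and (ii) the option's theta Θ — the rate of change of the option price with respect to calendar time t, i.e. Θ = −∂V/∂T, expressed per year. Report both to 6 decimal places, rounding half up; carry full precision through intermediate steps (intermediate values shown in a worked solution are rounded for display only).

σ√T = 0.1836·√1.1764 = 0.199136
d₁ = (ln(S/K) + (r+σ²/2)T) / (σ√T) = (ln(195.14/159.43) + (0.0252+0.1836²/2)·1.1764) / 0.199136 = (0.202112 + 0.049473) / 0.199136 = 1.263383
d₂ = d₁ − σ√T = 1.263383 − 0.199136 = 1.064246
e^{−rT} = e^{−0.0252·1.1764} = 0.970790
N(−d₁) = 0.103226,  N(−d₂) = 0.143609
Put price V = K·e^{−rT}·N(−d₂) − S·N(−d₁) = 22.226729 − 20.143495 = 2.083235
φ(d₁) = (1/√(2π))·e^{−d₁²/2} = 0.179603
Θ = −S·φ(d₁)·σ/(2√T) + r·K·e^{−rT}·N(−d₂) = −2.966369 + 0.560114 = -2.406255

price = 2.083235
Θ = -2.406255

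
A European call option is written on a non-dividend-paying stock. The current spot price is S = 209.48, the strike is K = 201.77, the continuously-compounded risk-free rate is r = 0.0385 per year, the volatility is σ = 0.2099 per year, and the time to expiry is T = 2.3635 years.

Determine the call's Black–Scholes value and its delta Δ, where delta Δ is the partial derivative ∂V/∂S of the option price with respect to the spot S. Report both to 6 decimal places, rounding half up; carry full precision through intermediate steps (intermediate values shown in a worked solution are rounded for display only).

σ√T = 0.2099·√2.3635 = 0.322694
d₁ = (ln(S/K) + (r+σ²/2)T) / (σ√T) = (ln(209.48/201.77) + (0.0385+0.2099²/2)·2.3635) / 0.322694 = (0.037500 + 0.143060) / 0.322694 = 0.559541
d₂ = d₁ − σ√T = 0.559541 − 0.322694 = 0.236847
e^{−rT} = e^{−0.0385·2.3635} = 0.913023
N(d₁) = 0.712104,  N(d₂) = 0.593612
Call price V = S·N(d₁) − K·e^{−rT}·N(d₂) = 149.171462 − 109.355585 = 39.815876
Δ = N(d₁) = 0.712104

price = 39.815876
Δ = 0.712104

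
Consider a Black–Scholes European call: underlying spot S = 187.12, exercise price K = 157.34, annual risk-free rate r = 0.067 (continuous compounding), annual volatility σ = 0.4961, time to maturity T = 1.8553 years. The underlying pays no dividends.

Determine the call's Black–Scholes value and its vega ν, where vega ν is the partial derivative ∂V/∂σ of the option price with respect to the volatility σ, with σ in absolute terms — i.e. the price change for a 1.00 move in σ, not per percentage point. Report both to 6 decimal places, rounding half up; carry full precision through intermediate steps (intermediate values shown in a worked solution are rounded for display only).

σ√T = 0.4961·√1.8553 = 0.675735
d₁ = (ln(S/K) + (r+σ²/2)T) / (σ√T) = (ln(187.12/157.34) + (0.067+0.4961²/2)·1.8553) / 0.675735 = (0.173341 + 0.352614) / 0.675735 = 0.778345
d₂ = d₁ − σ√T = 0.778345 − 0.675735 = 0.102610
e^{−rT} = e^{−0.067·1.8553} = 0.883110
N(d₁) = 0.781817,  N(d₂) = 0.540864
Call price V = S·N(d₁) − K·e^{−rT}·N(d₂) = 146.293638 − 75.152271 = 71.141368
φ(d₁) = (1/√(2π))·e^{−d₁²/2} = 0.294685
ν = S·φ(d₁)·√T = 75.107784

price = 71.141368
ν = 75.107784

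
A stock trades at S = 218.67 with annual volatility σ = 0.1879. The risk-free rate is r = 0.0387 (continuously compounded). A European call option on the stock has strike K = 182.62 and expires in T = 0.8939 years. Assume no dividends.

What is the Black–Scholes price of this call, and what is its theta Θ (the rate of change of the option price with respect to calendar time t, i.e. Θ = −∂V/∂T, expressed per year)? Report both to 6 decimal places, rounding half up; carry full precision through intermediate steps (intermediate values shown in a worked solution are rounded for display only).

price = 44.176783
Θ = -9.665370

σ√T = 0.1879·√0.8939 = 0.177652
d₁ = (ln(S/K) + (r+σ²/2)T) / (σ√T) = (ln(218.67/182.62) + (0.0387+0.1879²/2)·0.8939) / 0.177652 = (0.180156 + 0.050374) / 0.177652 = 1.297648
d₂ = d₁ − σ√T = 1.297648 − 0.177652 = 1.119996
e^{−rT} = e^{−0.0387·0.8939} = 0.965998
N(d₁) = 0.902796,  N(d₂) = 0.868642
Call price V = S·N(d₁) − K·e^{−rT}·N(d₂) = 197.414369 − 153.237585 = 44.176783
φ(d₁) = (1/√(2π))·e^{−d₁²/2} = 0.171893
Θ = −S·φ(d₁)·σ/(2√T) − r·K·e^{−rT}·N(d₂) = −3.735076 − 5.930295 = -9.665370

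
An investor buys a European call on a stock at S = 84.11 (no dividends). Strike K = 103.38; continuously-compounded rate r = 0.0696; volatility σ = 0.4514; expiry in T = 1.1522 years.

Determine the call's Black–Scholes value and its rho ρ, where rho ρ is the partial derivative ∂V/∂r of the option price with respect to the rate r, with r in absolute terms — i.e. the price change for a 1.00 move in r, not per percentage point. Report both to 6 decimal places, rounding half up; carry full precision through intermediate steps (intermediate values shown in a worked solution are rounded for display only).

price = 12.097559
ρ = 33.822358

σ√T = 0.4514·√1.1522 = 0.484535
d₁ = (ln(S/K) + (r+σ²/2)T) / (σ√T) = (ln(84.11/103.38) + (0.0696+0.4514²/2)·1.1522) / 0.484535 = (-0.206286 + 0.197580) / 0.484535 = -0.017967
d₂ = d₁ − σ√T = -0.017967 − 0.484535 = -0.502502
e^{−rT} = e^{−0.0696·1.1522} = 0.922938
N(d₁) = 0.492833,  N(d₂) = 0.307657
Call price V = S·N(d₁) − K·e^{−rT}·N(d₂) = 41.452148 − 29.354589 = 12.097559
ρ = K·T·e^{−rT}·N(d₂) = 33.822358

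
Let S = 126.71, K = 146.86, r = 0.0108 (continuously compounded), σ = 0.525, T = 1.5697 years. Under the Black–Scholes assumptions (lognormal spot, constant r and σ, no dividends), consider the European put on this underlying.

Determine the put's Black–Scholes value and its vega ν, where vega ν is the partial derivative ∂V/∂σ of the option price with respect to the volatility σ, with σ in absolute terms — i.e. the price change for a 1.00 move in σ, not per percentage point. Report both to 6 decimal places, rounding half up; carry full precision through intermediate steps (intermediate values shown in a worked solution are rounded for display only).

σ√T = 0.525·√1.5697 = 0.657760
d₁ = (ln(S/K) + (r+σ²/2)T) / (σ√T) = (ln(126.71/146.86) + (0.0108+0.525²/2)·1.5697) / 0.657760 = (-0.147579 + 0.233277) / 0.657760 = 0.130288
d₂ = d₁ − σ√T = 0.130288 − 0.657760 = -0.527472
e^{−rT} = e^{−0.0108·1.5697} = 0.983190
N(−d₁) = 0.448169,  N(−d₂) = 0.701067
Put price V = K·e^{−rT}·N(−d₂) − S·N(−d₁) = 101.227998 − 56.787528 = 44.440470
φ(d₁) = (1/√(2π))·e^{−d₁²/2} = 0.395571
ν = S·φ(d₁)·√T = 62.797625

price = 44.440470
ν = 62.797625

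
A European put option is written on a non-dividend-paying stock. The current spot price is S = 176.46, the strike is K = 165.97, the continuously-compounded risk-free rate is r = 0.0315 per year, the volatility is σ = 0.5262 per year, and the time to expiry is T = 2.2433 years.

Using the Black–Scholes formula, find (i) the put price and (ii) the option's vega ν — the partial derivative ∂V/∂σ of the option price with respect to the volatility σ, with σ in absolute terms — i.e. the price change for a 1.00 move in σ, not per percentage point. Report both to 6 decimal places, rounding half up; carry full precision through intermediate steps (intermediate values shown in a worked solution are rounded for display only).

σ√T = 0.5262·√2.2433 = 0.788124
d₁ = (ln(S/K) + (r+σ²/2)T) / (σ√T) = (ln(176.46/165.97) + (0.0315+0.5262²/2)·2.2433) / 0.788124 = (0.061287 + 0.381234) / 0.788124 = 0.561486
d₂ = d₁ − σ√T = 0.561486 − 0.788124 = -0.226638
e^{−rT} = e^{−0.0315·2.2433} = 0.931775
N(−d₁) = 0.287233,  N(−d₂) = 0.589647
Put price V = K·e^{−rT}·N(−d₂) − S·N(−d₁) = 91.186994 − 50.685141 = 40.501853
φ(d₁) = (1/√(2π))·e^{−d₁²/2} = 0.340762
ν = S·φ(d₁)·√T = 90.061814

price = 40.501853
ν = 90.061814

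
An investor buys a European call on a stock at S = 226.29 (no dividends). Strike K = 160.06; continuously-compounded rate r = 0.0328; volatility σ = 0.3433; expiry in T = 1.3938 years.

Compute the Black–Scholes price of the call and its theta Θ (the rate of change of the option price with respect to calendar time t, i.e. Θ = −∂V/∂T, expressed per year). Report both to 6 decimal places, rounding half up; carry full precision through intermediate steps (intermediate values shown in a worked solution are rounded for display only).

σ√T = 0.3433·√1.3938 = 0.405298
d₁ = (ln(S/K) + (r+σ²/2)T) / (σ√T) = (ln(226.29/160.06) + (0.0328+0.3433²/2)·1.3938) / 0.405298 = (0.346269 + 0.127850) / 0.405298 = 1.169803
d₂ = d₁ − σ√T = 1.169803 − 0.405298 = 0.764505
e^{−rT} = e^{−0.0328·1.3938} = 0.955313
N(d₁) = 0.878960,  N(d₂) = 0.777717
Call price V = S·N(d₁) − K·e^{−rT}·N(d₂) = 198.899827 − 118.918625 = 79.981202
φ(d₁) = (1/√(2π))·e^{−d₁²/2} = 0.201260
Θ = −S·φ(d₁)·σ/(2√T) − r·K·e^{−rT}·N(d₂) = −6.621651 − 3.900531 = -10.522182

price = 79.981202
Θ = -10.522182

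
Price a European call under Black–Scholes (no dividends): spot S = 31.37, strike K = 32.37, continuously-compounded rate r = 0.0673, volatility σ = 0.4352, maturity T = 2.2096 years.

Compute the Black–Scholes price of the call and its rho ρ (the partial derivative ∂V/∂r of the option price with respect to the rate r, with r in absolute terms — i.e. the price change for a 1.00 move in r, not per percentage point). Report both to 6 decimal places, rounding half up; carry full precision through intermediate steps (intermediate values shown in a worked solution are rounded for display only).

price = 9.371849
ρ = 27.338256

σ√T = 0.4352·√2.2096 = 0.646913
d₁ = (ln(S/K) + (r+σ²/2)T) / (σ√T) = (ln(31.37/32.37) + (0.0673+0.4352²/2)·2.2096) / 0.646913 = (-0.031380 + 0.357954) / 0.646913 = 0.504819
d₂ = d₁ − σ√T = 0.504819 − 0.646913 = -0.142093
e^{−rT} = e^{−0.0673·2.2096} = 0.861822
N(d₁) = 0.693157,  N(d₂) = 0.443503
Call price V = S·N(d₁) − K·e^{−rT}·N(d₂) = 21.744340 − 12.372491 = 9.371849
ρ = K·T·e^{−rT}·N(d₂) = 27.338256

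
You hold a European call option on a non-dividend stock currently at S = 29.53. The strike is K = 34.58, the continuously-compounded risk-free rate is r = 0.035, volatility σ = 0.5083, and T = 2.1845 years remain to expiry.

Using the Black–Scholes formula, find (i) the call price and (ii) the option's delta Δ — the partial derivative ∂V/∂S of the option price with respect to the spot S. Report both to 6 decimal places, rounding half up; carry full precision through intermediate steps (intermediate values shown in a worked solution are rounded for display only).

σ√T = 0.5083·√2.1845 = 0.751270
d₁ = (ln(S/K) + (r+σ²/2)T) / (σ√T) = (ln(29.53/34.58) + (0.035+0.5083²/2)·2.1845) / 0.751270 = (-0.157869 + 0.358661) / 0.751270 = 0.267270
d₂ = d₁ − σ√T = 0.267270 − 0.751270 = -0.484000
e^{−rT} = e^{−0.035·2.1845} = 0.926392
N(d₁) = 0.605369,  N(d₂) = 0.314193
Call price V = S·N(d₁) − K·e^{−rT}·N(d₂) = 17.876560 − 10.065060 = 7.811500
Δ = N(d₁) = 0.605369

price = 7.811500
Δ = 0.605369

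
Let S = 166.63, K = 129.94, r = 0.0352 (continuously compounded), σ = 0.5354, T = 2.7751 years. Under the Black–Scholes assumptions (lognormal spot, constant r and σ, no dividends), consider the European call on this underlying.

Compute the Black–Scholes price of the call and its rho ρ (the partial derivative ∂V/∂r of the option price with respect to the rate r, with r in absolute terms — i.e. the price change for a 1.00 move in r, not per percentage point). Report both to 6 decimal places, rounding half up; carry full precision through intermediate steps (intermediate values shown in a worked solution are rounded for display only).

price = 76.744459
ρ = 156.010197

σ√T = 0.5354·√2.7751 = 0.891903
d₁ = (ln(S/K) + (r+σ²/2)T) / (σ√T) = (ln(166.63/129.94) + (0.0352+0.5354²/2)·2.7751) / 0.891903 = (0.248703 + 0.495429) / 0.891903 = 0.834319
d₂ = d₁ − σ√T = 0.834319 − 0.891903 = -0.057584
e^{−rT} = e^{−0.0352·2.7751} = 0.906936
N(d₁) = 0.797949,  N(d₂) = 0.477040
Call price V = S·N(d₁) − K·e^{−rT}·N(d₂) = 132.962324 − 56.217865 = 76.744459
ρ = K·T·e^{−rT}·N(d₂) = 156.010197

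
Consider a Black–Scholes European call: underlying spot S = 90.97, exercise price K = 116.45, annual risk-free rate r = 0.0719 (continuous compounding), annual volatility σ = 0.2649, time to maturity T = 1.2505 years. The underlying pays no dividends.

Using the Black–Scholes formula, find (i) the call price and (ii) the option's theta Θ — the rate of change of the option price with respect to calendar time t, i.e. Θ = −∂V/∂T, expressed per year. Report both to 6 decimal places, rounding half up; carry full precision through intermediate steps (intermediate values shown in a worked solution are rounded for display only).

price = 5.468491
Θ = -5.900343

σ√T = 0.2649·√1.2505 = 0.296226
d₁ = (ln(S/K) + (r+σ²/2)T) / (σ√T) = (ln(90.97/116.45) + (0.0719+0.2649²/2)·1.2505) / 0.296226 = (-0.246932 + 0.133786) / 0.296226 = -0.381959
d₂ = d₁ − σ√T = -0.381959 − 0.296226 = -0.678185
e^{−rT} = e^{−0.0719·1.2505} = 0.914013
N(d₁) = 0.351246,  N(d₂) = 0.248827
Call price V = S·N(d₁) − K·e^{−rT}·N(d₂) = 31.952854 − 26.484363 = 5.468491
φ(d₁) = (1/√(2π))·e^{−d₁²/2} = 0.370877
Θ = −S·φ(d₁)·σ/(2√T) − r·K·e^{−rT}·N(d₂) = −3.996118 − 1.904226 = -5.900343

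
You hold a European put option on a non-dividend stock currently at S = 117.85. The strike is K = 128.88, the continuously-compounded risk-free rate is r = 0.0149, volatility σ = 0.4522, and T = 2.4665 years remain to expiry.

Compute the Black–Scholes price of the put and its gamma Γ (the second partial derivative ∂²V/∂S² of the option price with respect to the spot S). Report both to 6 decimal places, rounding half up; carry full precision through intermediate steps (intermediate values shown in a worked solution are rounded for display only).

price = 36.864459
Γ = 0.004582

σ√T = 0.4522·√2.4665 = 0.710184
d₁ = (ln(S/K) + (r+σ²/2)T) / (σ√T) = (ln(117.85/128.88) + (0.0149+0.4522²/2)·2.4665) / 0.710184 = (-0.089469 + 0.288932) / 0.710184 = 0.280860
d₂ = d₁ − σ√T = 0.280860 − 0.710184 = -0.429324
e^{−rT} = e^{−0.0149·2.4665} = 0.963916
N(−d₁) = 0.389409,  N(−d₂) = 0.666156
Put price V = K·e^{−rT}·N(−d₂) − S·N(−d₁) = 82.756279 − 45.891820 = 36.864459
φ(d₁) = (1/√(2π))·e^{−d₁²/2} = 0.383514
Γ = φ(d₁) / (S·σ·√T) = 0.004582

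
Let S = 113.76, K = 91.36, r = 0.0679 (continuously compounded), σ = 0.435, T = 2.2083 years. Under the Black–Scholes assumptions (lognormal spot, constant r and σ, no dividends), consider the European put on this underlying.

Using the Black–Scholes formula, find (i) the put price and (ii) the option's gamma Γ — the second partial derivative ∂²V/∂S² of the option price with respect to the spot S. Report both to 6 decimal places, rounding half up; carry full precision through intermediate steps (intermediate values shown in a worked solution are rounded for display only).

price = 10.510199
Γ = 0.003637

σ√T = 0.435·√2.2083 = 0.646425
d₁ = (ln(S/K) + (r+σ²/2)T) / (σ√T) = (ln(113.76/91.36) + (0.0679+0.435²/2)·2.2083) / 0.646425 = (0.219283 + 0.358876) / 0.646425 = 0.894395
d₂ = d₁ − σ√T = 0.894395 − 0.646425 = 0.247970
e^{−rT} = e^{−0.0679·2.2083} = 0.860757
N(−d₁) = 0.185555,  N(−d₂) = 0.402079
Put price V = K·e^{−rT}·N(−d₂) − S·N(−d₁) = 31.618965 − 21.108766 = 10.510199
φ(d₁) = (1/√(2π))·e^{−d₁²/2} = 0.267427
Γ = φ(d₁) / (S·σ·√T) = 0.003637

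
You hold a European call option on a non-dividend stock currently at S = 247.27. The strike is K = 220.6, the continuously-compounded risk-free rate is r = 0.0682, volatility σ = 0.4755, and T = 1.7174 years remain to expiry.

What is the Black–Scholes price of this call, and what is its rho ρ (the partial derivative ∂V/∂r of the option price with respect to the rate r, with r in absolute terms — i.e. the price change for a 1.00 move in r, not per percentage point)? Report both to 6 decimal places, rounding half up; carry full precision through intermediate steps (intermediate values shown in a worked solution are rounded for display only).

price = 83.327523
ρ = 176.492253

σ√T = 0.4755·√1.7174 = 0.623141
d₁ = (ln(S/K) + (r+σ²/2)T) / (σ√T) = (ln(247.27/220.6) + (0.0682+0.4755²/2)·1.7174) / 0.623141 = (0.114130 + 0.311279) / 0.623141 = 0.682685
d₂ = d₁ − σ√T = 0.682685 − 0.623141 = 0.059544
e^{−rT} = e^{−0.0682·1.7174} = 0.889473
N(d₁) = 0.752597,  N(d₂) = 0.523740
Call price V = S·N(d₁) − K·e^{−rT}·N(d₂) = 186.094643 − 102.767120 = 83.327523
ρ = K·T·e^{−rT}·N(d₂) = 176.492253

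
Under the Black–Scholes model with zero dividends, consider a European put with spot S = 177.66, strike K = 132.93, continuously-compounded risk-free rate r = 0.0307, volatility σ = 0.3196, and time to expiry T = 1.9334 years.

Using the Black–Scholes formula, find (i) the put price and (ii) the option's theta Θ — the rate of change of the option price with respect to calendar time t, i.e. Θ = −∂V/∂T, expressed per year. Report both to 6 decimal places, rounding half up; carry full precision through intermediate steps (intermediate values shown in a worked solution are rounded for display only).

σ√T = 0.3196·√1.9334 = 0.444393
d₁ = (ln(S/K) + (r+σ²/2)T) / (σ√T) = (ln(177.66/132.93) + (0.0307+0.3196²/2)·1.9334) / 0.444393 = (0.290049 + 0.158098) / 0.444393 = 1.008447
d₂ = d₁ − σ√T = 1.008447 − 0.444393 = 0.564053
e^{−rT} = e^{−0.0307·1.9334} = 0.942372
N(−d₁) = 0.156620,  N(−d₂) = 0.286359
Put price V = K·e^{−rT}·N(−d₂) − S·N(−d₁) = 35.872038 − 27.825116 = 8.046922
φ(d₁) = (1/√(2π))·e^{−d₁²/2} = 0.239927
Θ = −S·φ(d₁)·σ/(2√T) + r·K·e^{−rT}·N(−d₂) = −4.898742 + 1.101272 = -3.797470

price = 8.046922
Θ = -3.797470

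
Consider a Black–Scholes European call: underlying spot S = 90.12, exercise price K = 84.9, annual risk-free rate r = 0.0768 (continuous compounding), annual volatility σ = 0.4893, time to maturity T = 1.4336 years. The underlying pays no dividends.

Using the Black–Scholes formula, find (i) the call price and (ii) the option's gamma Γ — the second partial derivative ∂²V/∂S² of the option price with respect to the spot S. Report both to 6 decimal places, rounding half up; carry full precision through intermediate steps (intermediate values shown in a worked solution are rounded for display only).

σ√T = 0.4893·√1.4336 = 0.585854
d₁ = (ln(S/K) + (r+σ²/2)T) / (σ√T) = (ln(90.12/84.9) + (0.0768+0.4893²/2)·1.4336) / 0.585854 = (0.059668 + 0.281713) / 0.585854 = 0.582707
d₂ = d₁ − σ√T = 0.582707 − 0.585854 = -0.003147
e^{−rT} = e^{−0.0768·1.4336} = 0.895744
N(d₁) = 0.719955,  N(d₂) = 0.498744
Call price V = S·N(d₁) − K·e^{−rT}·N(d₂) = 64.882305 − 37.928855 = 26.953450
φ(d₁) = (1/√(2π))·e^{−d₁²/2} = 0.336650
Γ = φ(d₁) / (S·σ·√T) = 0.006376

price = 26.953450
Γ = 0.006376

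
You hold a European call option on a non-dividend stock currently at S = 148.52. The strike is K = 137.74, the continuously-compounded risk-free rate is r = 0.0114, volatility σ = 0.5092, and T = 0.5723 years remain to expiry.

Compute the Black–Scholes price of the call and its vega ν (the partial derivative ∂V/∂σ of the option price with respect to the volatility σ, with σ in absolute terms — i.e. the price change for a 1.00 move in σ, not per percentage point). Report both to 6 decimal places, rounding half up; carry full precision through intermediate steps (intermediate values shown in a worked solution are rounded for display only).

σ√T = 0.5092·√0.5723 = 0.385212
d₁ = (ln(S/K) + (r+σ²/2)T) / (σ√T) = (ln(148.52/137.74) + (0.0114+0.5092²/2)·0.5723) / 0.385212 = (0.075352 + 0.080719) / 0.385212 = 0.405154
d₂ = d₁ − σ√T = 0.405154 − 0.385212 = 0.019941
e^{−rT} = e^{−0.0114·0.5723} = 0.993497
N(d₁) = 0.657318,  N(d₂) = 0.507955
Call price V = S·N(d₁) − K·e^{−rT}·N(d₂) = 97.624839 − 69.510731 = 28.114108
φ(d₁) = (1/√(2π))·e^{−d₁²/2} = 0.367507
ν = S·φ(d₁)·√T = 41.291650

price = 28.114108
ν = 41.291650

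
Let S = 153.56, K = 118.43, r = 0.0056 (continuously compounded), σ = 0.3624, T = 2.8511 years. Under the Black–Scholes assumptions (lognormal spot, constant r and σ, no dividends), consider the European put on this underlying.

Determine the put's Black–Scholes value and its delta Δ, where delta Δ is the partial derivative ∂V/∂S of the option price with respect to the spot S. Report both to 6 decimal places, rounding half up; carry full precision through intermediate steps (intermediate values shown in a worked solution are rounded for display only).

price = 17.076617
Δ = -0.224655

σ√T = 0.3624·√2.8511 = 0.611920
d₁ = (ln(S/K) + (r+σ²/2)T) / (σ√T) = (ln(153.56/118.43) + (0.0056+0.3624²/2)·2.8511) / 0.611920 = (0.259769 + 0.203189) / 0.611920 = 0.756567
d₂ = d₁ − σ√T = 0.756567 − 0.611920 = 0.144647
e^{−rT} = e^{−0.0056·2.8511} = 0.984161
N(−d₁) = 0.224655,  N(−d₂) = 0.442495
Put price V = K·e^{−rT}·N(−d₂) − S·N(−d₁) = 51.574581 − 34.497964 = 17.076617
Δ = −N(−d₁) = -0.224655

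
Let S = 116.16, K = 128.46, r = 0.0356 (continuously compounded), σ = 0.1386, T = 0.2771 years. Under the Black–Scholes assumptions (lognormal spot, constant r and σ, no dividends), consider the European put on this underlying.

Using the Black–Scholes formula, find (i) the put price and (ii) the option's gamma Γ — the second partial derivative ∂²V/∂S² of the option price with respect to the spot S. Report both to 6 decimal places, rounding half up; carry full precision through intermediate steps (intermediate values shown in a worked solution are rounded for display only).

σ√T = 0.1386·√0.2771 = 0.072959
d₁ = (ln(S/K) + (r+σ²/2)T) / (σ√T) = (ln(116.16/128.46) + (0.0356+0.1386²/2)·0.2771) / 0.072959 = (-0.100649 + 0.012526) / 0.072959 = -1.207832
d₂ = d₁ − σ√T = -1.207832 − 0.072959 = -1.280791
e^{−rT} = e^{−0.0356·0.2771} = 0.990184
N(−d₁) = 0.886444,  N(−d₂) = 0.899866
Put price V = K·e^{−rT}·N(−d₂) − S·N(−d₁) = 114.462118 − 102.969334 = 11.492784
φ(d₁) = (1/√(2π))·e^{−d₁²/2} = 0.192364
Γ = φ(d₁) / (S·σ·√T) = 0.022698

price = 11.492784
Γ = 0.022698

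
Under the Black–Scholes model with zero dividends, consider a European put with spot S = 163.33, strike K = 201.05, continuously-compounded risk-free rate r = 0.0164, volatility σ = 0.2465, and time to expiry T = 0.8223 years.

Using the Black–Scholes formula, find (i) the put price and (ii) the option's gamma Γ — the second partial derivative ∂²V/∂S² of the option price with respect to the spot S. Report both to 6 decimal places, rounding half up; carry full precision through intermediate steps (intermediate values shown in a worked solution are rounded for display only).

price = 39.284506
Γ = 0.008202

σ√T = 0.2465·√0.8223 = 0.223528
d₁ = (ln(S/K) + (r+σ²/2)T) / (σ√T) = (ln(163.33/201.05) + (0.0164+0.2465²/2)·0.8223) / 0.223528 = (-0.207781 + 0.038468) / 0.223528 = -0.757457
d₂ = d₁ − σ√T = -0.757457 − 0.223528 = -0.980985
e^{−rT} = e^{−0.0164·0.8223} = 0.986605
N(−d₁) = 0.775612,  N(−d₂) = 0.836700
Put price V = K·e^{−rT}·N(−d₂) − S·N(−d₁) = 165.965187 − 126.680681 = 39.284506
φ(d₁) = (1/√(2π))·e^{−d₁²/2} = 0.299450
Γ = φ(d₁) / (S·σ·√T) = 0.008202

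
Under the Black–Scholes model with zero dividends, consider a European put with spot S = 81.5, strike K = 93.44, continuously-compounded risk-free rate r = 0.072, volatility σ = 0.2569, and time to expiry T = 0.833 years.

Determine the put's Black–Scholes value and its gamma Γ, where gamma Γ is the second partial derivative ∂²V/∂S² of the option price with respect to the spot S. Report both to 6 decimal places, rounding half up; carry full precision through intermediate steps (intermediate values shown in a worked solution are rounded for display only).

price = 11.577419
Γ = 0.020421

σ√T = 0.2569·√0.833 = 0.234470
d₁ = (ln(S/K) + (r+σ²/2)T) / (σ√T) = (ln(81.5/93.44) + (0.072+0.2569²/2)·0.833) / 0.234470 = (-0.136716 + 0.087464) / 0.234470 = -0.210059
d₂ = d₁ − σ√T = -0.210059 − 0.234470 = -0.444529
e^{−rT} = e^{−0.072·0.833} = 0.941787
N(−d₁) = 0.583189,  N(−d₂) = 0.671670
Put price V = K·e^{−rT}·N(−d₂) − S·N(−d₁) = 59.107342 − 47.529924 = 11.577419
φ(d₁) = (1/√(2π))·e^{−d₁²/2} = 0.390237
Γ = φ(d₁) / (S·σ·√T) = 0.020421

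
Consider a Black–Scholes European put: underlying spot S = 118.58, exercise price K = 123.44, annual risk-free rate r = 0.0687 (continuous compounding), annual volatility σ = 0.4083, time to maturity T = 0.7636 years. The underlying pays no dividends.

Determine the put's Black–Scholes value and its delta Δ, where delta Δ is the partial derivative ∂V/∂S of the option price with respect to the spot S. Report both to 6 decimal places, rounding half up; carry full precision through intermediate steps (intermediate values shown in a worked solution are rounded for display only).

σ√T = 0.4083·√0.7636 = 0.356790
d₁ = (ln(S/K) + (r+σ²/2)T) / (σ√T) = (ln(118.58/123.44) + (0.0687+0.4083²/2)·0.7636) / 0.356790 = (-0.040167 + 0.116109) / 0.356790 = 0.212846
d₂ = d₁ − σ√T = 0.212846 − 0.356790 = -0.143943
e^{−rT} = e^{−0.0687·0.7636} = 0.948893
N(−d₁) = 0.415723,  N(−d₂) = 0.557227
Put price V = K·e^{−rT}·N(−d₂) − S·N(−d₁) = 65.268792 − 49.296480 = 15.972313
Δ = −N(−d₁) = -0.415723

price = 15.972313
Δ = -0.415723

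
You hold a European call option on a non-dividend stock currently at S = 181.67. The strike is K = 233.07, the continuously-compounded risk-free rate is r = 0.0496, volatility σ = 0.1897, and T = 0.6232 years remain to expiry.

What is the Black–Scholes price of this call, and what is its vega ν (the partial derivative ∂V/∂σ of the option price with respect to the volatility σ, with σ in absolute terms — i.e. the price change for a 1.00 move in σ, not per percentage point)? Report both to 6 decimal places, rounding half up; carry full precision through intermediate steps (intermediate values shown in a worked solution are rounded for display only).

σ√T = 0.1897·√0.6232 = 0.149755
d₁ = (ln(S/K) + (r+σ²/2)T) / (σ√T) = (ln(181.67/233.07) + (0.0496+0.1897²/2)·0.6232) / 0.149755 = (-0.249147 + 0.042124) / 0.149755 = -1.382412
d₂ = d₁ − σ√T = -1.382412 − 0.149755 = -1.532167
e^{−rT} = e^{−0.0496·0.6232} = 0.969562
N(d₁) = 0.083423,  N(d₂) = 0.062741
Call price V = S·N(d₁) − K·e^{−rT}·N(d₂) = 15.155383 − 14.177862 = 0.977521
φ(d₁) = (1/√(2π))·e^{−d₁²/2} = 0.153436
ν = S·φ(d₁)·√T = 22.005177

price = 0.977521
ν = 22.005177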